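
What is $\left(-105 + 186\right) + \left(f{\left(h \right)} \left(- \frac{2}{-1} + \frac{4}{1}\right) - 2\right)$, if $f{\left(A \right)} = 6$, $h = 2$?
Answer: $115$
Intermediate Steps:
$\left(-105 + 186\right) + \left(f{\left(h \right)} \left(- \frac{2}{-1} + \frac{4}{1}\right) - 2\right) = \left(-105 + 186\right) - \left(2 - 6 \left(- \frac{2}{-1} + \frac{4}{1}\right)\right) = 81 - \left(2 - 6 \left(\left(-2\right) \left(-1\right) + 4 \cdot 1\right)\right) = 81 - \left(2 - 6 \left(2 + 4\right)\right) = 81 + \left(6 \cdot 6 - 2\right) = 81 + \left(36 - 2\right) = 81 + 34 = 115$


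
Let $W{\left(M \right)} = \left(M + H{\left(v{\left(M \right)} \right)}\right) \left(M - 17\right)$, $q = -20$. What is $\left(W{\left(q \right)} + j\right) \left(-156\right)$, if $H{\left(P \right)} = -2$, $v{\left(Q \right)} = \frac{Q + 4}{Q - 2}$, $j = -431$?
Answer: $-59748$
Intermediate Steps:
$v{\left(Q \right)} = \frac{4 + Q}{-2 + Q}$
$W{\left(M \right)} = \left(-17 + M\right) \left(-2 + M\right)$ ($W{\left(M \right)} = \left(M - 2\right) \left(M - 17\right) = \left(-2 + M\right) \left(-17 + M\right) = \left(-17 + M\right) \left(-2 + M\right)$)
$\left(W{\left(q \right)} + j\right) \left(-156\right) = \left(\left(34 + \left(-20\right)^{2} - -380\right) - 431\right) \left(-156\right) = \left(\left(34 + 400 + 380\right) - 431\right) \left(-156\right) = \left(814 - 431\right) \left(-156\right) = 383 \left(-156\right) = -59748$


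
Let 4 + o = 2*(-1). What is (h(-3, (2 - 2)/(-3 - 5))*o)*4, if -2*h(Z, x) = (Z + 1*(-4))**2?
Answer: 588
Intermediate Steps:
h(Z, x) = -(-4 + Z)**2/2 (h(Z, x) = -(Z + 1*(-4))**2/2 = -(Z - 4)**2/2 = -(-4 + Z)**2/2)
o = -6 (o = -4 + 2*(-1) = -4 - 2 = -6)
(h(-3, (2 - 2)/(-3 - 5))*o)*4 = (-(-4 - 3)**2/2*(-6))*4 = (-1/2*(-7)**2*(-6))*4 = (-1/2*49*(-6))*4 = -49/2*(-6)*4 = 147*4 = 588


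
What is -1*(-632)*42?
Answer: 26544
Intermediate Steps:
-1*(-632)*42 = 632*42 = 26544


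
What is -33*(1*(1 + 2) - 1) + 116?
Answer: 50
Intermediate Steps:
-33*(1*(1 + 2) - 1) + 116 = -33*(1*3 - 1) + 116 = -33*(3 - 1) + 116 = -33*2 + 116 = -66 + 116 = 50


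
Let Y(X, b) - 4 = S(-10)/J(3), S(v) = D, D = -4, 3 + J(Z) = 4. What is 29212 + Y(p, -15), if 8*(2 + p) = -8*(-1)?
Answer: 29212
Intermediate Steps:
J(Z) = 1 (J(Z) = -3 + 4 = 1)
p = -1 (p = -2 + (-8*(-1))/8 = -2 + (⅛)*8 = -2 + 1 = -1)
S(v) = -4
Y(X, b) = 0 (Y(X, b) = 4 - 4/1 = 4 - 4*1 = 4 - 4 = 0)
29212 + Y(p, -15) = 29212 + 0 = 29212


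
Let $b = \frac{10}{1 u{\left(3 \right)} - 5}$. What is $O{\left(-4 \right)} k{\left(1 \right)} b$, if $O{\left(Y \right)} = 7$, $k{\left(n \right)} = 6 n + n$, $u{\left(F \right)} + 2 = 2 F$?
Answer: $-490$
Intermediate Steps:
$u{\left(F \right)} = -2 + 2 F$
$k{\left(n \right)} = 7 n$
$b = -10$ ($b = \frac{10}{1 \left(-2 + 2 \cdot 3\right) - 5} = \frac{10}{1 \left(-2 + 6\right) - 5} = \frac{10}{1 \cdot 4 - 5} = \frac{10}{4 - 5} = \frac{10}{-1} = 10 \left(-1\right) = -10$)
$O{\left(-4 \right)} k{\left(1 \right)} b = 7 \cdot 7 \cdot 1 \left(-10\right) = 7 \cdot 7 \left(-10\right) = 49 \left(-10\right) = -490$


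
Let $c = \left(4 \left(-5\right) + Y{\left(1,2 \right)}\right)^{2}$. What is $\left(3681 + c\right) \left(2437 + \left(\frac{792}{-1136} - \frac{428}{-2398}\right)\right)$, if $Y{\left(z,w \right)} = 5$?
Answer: $\frac{810163835649}{85129} \approx 9.5169 \cdot 10^{6}$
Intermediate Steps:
$c = 225$ ($c = \left(4 \left(-5\right) + 5\right)^{2} = \left(-20 + 5\right)^{2} = \left(-15\right)^{2} = 225$)
$\left(3681 + c\right) \left(2437 + \left(\frac{792}{-1136} - \frac{428}{-2398}\right)\right) = \left(3681 + 225\right) \left(2437 + \left(\frac{792}{-1136} - \frac{428}{-2398}\right)\right) = 3906 \left(2437 + \left(792 \left(- \frac{1}{1136}\right) - - \frac{214}{1199}\right)\right) = 3906 \left(2437 + \left(- \frac{99}{142} + \frac{214}{1199}\right)\right) = 3906 \left(2437 - \frac{88313}{170258}\right) = 3906 \cdot \frac{414830433}{170258} = \frac{810163835649}{85129}$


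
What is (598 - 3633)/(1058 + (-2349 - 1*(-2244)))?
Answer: -3035/953 ≈ -3.1847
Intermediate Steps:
(598 - 3633)/(1058 + (-2349 - 1*(-2244))) = -3035/(1058 + (-2349 + 2244)) = -3035/(1058 - 105) = -3035/953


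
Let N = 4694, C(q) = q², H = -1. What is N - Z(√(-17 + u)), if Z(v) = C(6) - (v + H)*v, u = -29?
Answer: 4612 - I*√46 ≈ 4612.0 - 6.7823*I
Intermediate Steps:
Z(v) = 36 - v*(-1 + v) (Z(v) = 6² - (v - 1)*v = 36 - (-1 + v)*v = 36 - v*(-1 + v))
N - Z(√(-17 + u)) = 4694 - (36 + √(-17 - 29) - (√(-17 - 29))²) = 4694 - (36 + √(-46) - (√(-46))²) = 4694 - (36 + I*√46 - (I*√46)²) = 4694 - (36 + I*√46 - 1*(-46)) = 4694 - (36 + I*√46 + 46) = 4694 - (82 + I*√46) = 4694 + (-82 - I*√46) = 4612 - I*√46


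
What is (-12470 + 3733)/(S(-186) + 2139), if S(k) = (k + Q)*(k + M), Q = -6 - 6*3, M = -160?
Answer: -8737/74799 ≈ -0.11681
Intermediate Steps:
Q = -24 (Q = -6 - 18 = -24)
S(k) = (-160 + k)*(-24 + k) (S(k) = (k - 24)*(k - 160) = (-24 + k)*(-160 + k) = (-160 + k)*(-24 + k))
(-12470 + 3733)/(S(-186) + 2139) = (-12470 + 3733)/((3840 + (-186)² - 184*(-186)) + 2139) = -8737/((3840 + 34596 + 34224) + 2139) = -8737/(72660 + 2139) = -8737/74799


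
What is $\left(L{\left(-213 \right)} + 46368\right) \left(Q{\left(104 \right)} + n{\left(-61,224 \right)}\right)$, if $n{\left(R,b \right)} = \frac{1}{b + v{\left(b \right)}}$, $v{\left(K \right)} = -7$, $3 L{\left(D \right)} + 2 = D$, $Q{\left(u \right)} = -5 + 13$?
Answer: $\frac{80416731}{217} \approx 3.7058 \cdot 10^{5}$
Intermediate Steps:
$Q{\left(u \right)} = 8$
$L{\left(D \right)} = - \frac{2}{3} + \frac{D}{3}$
$n{\left(R,b \right)} = \frac{1}{-7 + b}$ ($n{\left(R,b \right)} = \frac{1}{b - 7} = \frac{1}{-7 + b}$)
$\left(L{\left(-213 \right)} + 46368\right) \left(Q{\left(104 \right)} + n{\left(-61,224 \right)}\right) = \left(\left(- \frac{2}{3} + \frac{1}{3} \left(-213\right)\right) + 46368\right) \left(8 + \frac{1}{-7 + 224}\right) = \left(\left(- \frac{2}{3} - 71\right) + 46368\right) \left(8 + \frac{1}{217}\right) = \left(- \frac{215}{3} + 46368\right) \left(8 + \frac{1}{217}\right) = \frac{138889}{3} \cdot \frac{1737}{217} = \frac{80416731}{217}$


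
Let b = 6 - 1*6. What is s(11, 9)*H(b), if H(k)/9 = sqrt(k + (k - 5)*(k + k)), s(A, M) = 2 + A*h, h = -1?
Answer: 0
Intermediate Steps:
s(A, M) = 2 - A (s(A, M) = 2 + A*(-1) = 2 - A)
b = 0 (b = 6 - 6 = 0)
H(k) = 9*sqrt(k + 2*k*(-5 + k)) (H(k) = 9*sqrt(k + (k - 5)*(k + k)) = 9*sqrt(k + (-5 + k)*(2*k)) = 9*sqrt(k + 2*k*(-5 + k)))
s(11, 9)*H(b) = (2 - 1*11)*(9*sqrt(0*(-9 + 2*0))) = (2 - 11)*(9*sqrt(0*(-9 + 0))) = -81*sqrt(0*(-9)) = -81*sqrt(0) = -81*0 = -9*0 = 0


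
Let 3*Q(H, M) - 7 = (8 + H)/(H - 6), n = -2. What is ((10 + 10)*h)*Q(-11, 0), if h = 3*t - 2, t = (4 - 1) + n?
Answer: 2440/51 ≈ 47.843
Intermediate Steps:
t = 1 (t = (4 - 1) - 2 = 3 - 2 = 1)
h = 1 (h = 3*1 - 2 = 3 - 2 = 1)
Q(H, M) = 7/3 + (8 + H)/(3*(-6 + H)) (Q(H, M) = 7/3 + ((8 + H)/(H - 6))/3 = 7/3 + ((8 + H)/(-6 + H))/3 = 7/3 + (8 + H)/(3*(-6 + H)))
((10 + 10)*h)*Q(-11, 0) = ((10 + 10)*1)*(2*(-17 + 4*(-11))/(3*(-6 - 11))) = (20*1)*((⅔)*(-17 - 44)/(-17)) = 20*((⅔)*(-1/17)*(-61)) = 20*(122/51) = 2440/51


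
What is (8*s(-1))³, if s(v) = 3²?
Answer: 373248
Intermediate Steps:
s(v) = 9
(8*s(-1))³ = (8*9)³ = 72³ = 373248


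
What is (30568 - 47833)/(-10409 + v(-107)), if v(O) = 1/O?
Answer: 1847355/1113764 ≈ 1.6587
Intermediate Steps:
(30568 - 47833)/(-10409 + v(-107)) = (30568 - 47833)/(-10409 + 1/(-107)) = -17265/(-10409 - 1/107) = -17265/(-1113764/107) = -17265*(-107/1113764) = 1847355/1113764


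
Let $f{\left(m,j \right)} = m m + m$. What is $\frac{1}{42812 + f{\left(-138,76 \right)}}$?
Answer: $\frac{1}{61718} \approx 1.6203 \cdot 10^{-5}$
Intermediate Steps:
$f{\left(m,j \right)} = m + m^{2}$ ($f{\left(m,j \right)} = m^{2} + m = m + m^{2}$)
$\frac{1}{42812 + f{\left(-138,76 \right)}} = \frac{1}{42812 - 138 \left(1 - 138\right)} = \frac{1}{42812 - -18906} = \frac{1}{42812 + 18906} = \frac{1}{61718}$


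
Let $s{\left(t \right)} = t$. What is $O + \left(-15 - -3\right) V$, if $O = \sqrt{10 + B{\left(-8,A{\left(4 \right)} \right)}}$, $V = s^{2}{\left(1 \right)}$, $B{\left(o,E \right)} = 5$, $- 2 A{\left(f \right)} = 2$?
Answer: $-12 + \sqrt{15} \approx -8.127$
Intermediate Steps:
$A{\left(f \right)} = -1$ ($A{\left(f \right)} = \left(- \frac{1}{2}\right) 2 = -1$)
$V = 1$ ($V = 1^{2} = 1$)
$O = \sqrt{15}$ ($O = \sqrt{10 + 5} = \sqrt{15} \approx 3.873$)
$O + \left(-15 - -3\right) V = \sqrt{15} + \left(-15 - -3\right) 1 = \sqrt{15} + \left(-15 + 3\right) 1 = \sqrt{15} - 12 = -12 + \sqrt{15}$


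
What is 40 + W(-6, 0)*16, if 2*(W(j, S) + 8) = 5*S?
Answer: -88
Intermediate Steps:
W(j, S) = -8 + 5*S/2 (W(j, S) = -8 + (5*S)/2 = -8 + 5*S/2)
40 + W(-6, 0)*16 = 40 + (-8 + (5/2)*0)*16 = 40 + (-8 + 0)*16 = 40 - 8*16 = 40 - 128 = -88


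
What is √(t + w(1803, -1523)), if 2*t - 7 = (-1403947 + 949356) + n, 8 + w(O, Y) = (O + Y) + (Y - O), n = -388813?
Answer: I*√1699010/2 ≈ 651.73*I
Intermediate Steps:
w(O, Y) = -8 + 2*Y (w(O, Y) = -8 + ((O + Y) + (Y - O)) = -8 + 2*Y)
t = -843397/2 (t = 7/2 + ((-1403947 + 949356) - 388813)/2 = 7/2 + (-454591 - 388813)/2 = 7/2 + (½)*(-843404) = 7/2 - 421702 = -843397/2 ≈ -4.2170e+5)
√(t + w(1803, -1523)) = √(-843397/2 + (-8 + 2*(-1523))) = √(-843397/2 + (-8 - 3046)) = √(-843397/2 - 3054) = √(-849505/2) = I*√1699010/2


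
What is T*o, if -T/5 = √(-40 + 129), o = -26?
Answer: 130*√89 ≈ 1226.4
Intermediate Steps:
T = -5*√89 (T = -5*√(-40 + 129) = -5*√89 ≈ -47.170)
T*o = -5*√89*(-26) = 130*√89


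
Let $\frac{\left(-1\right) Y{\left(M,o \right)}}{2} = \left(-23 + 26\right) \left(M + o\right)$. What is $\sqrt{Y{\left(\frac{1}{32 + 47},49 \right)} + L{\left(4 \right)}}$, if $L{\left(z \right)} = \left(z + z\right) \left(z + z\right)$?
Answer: $\frac{16 i \sqrt{5609}}{79} \approx 15.168 i$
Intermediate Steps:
$Y{\left(M,o \right)} = - 6 M - 6 o$ ($Y{\left(M,o \right)} = - 2 \left(-23 + 26\right) \left(M + o\right) = - 2 \cdot 3 \left(M + o\right) = - 2 \left(3 M + 3 o\right) = - 6 M - 6 o$)
$L{\left(z \right)} = 4 z^{2}$ ($L{\left(z \right)} = 2 z 2 z = 4 z^{2}$)
$\sqrt{Y{\left(\frac{1}{32 + 47},49 \right)} + L{\left(4 \right)}} = \sqrt{\left(- \frac{6}{32 + 47} - 294\right) + 4 \cdot 4^{2}} = \sqrt{\left(- \frac{6}{79} - 294\right) + 4 \cdot 16} = \sqrt{\left(\left(-6\right) \frac{1}{79} - 294\right) + 64} = \sqrt{\left(- \frac{6}{79} - 294\right) + 64} = \sqrt{- \frac{23232}{79} + 64} = \sqrt{- \frac{18176}{79}} = \frac{16 i \sqrt{5609}}{79}$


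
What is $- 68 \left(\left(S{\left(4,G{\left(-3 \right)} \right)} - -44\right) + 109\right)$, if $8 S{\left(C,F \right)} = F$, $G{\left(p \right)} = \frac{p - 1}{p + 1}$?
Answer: $-10421$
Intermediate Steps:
$G{\left(p \right)} = \frac{-1 + p}{1 + p}$
$S{\left(C,F \right)} = \frac{F}{8}$
$- 68 \left(\left(S{\left(4,G{\left(-3 \right)} \right)} - -44\right) + 109\right) = - 68 \left(\left(\frac{\frac{1}{1 - 3} \left(-1 - 3\right)}{8} - -44\right) + 109\right) = - 68 \left(\left(\frac{\frac{1}{-2} \left(-4\right)}{8} + 44\right) + 109\right) = - 68 \left(\left(\frac{\left(- \frac{1}{2}\right) \left(-4\right)}{8} + 44\right) + 109\right) = - 68 \left(\left(\frac{1}{8} \cdot 2 + 44\right) + 109\right) = - 68 \left(\left(\frac{1}{4} + 44\right) + 109\right) = - 68 \left(\frac{177}{4} + 109\right) = \left(-68\right) \frac{613}{4} = -10421$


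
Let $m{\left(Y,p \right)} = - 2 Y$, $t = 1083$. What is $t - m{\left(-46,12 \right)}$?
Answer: $991$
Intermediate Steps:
$t - m{\left(-46,12 \right)} = 1083 - \left(-2\right) \left(-46\right) = 1083 - 92 = 991$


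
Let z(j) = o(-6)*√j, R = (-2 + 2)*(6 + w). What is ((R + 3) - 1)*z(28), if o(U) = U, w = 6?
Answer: -24*√7 ≈ -63.498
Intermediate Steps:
R = 0 (R = (-2 + 2)*(6 + 6) = 0*12 = 0)
z(j) = -6*√j
((R + 3) - 1)*z(28) = ((0 + 3) - 1)*(-12*√7) = (3 - 1)*(-12*√7) = 2*(-12*√7) = -24*√7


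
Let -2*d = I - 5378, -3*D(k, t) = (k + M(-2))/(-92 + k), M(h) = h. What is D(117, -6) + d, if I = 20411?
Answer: -225541/30 ≈ -7518.0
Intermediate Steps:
D(k, t) = -(-2 + k)/(3*(-92 + k)) (D(k, t) = -(k - 2)/(3*(-92 + k)) = -(-2 + k)/(3*(-92 + k)))
d = -15033/2 (d = -(20411 - 5378)/2 = -1/2*15033 = -15033/2 ≈ -7516.5)
D(117, -6) + d = (2 - 1*117)/(3*(-92 + 117)) - 15033/2 = (1/3)*(2 - 117)/25 - 15033/2 = (1/3)*(1/25)*(-115) - 15033/2 = -23/15 - 15033/2 = -225541/30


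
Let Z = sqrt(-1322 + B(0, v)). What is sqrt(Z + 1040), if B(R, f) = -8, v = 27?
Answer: sqrt(1040 + I*sqrt(1330)) ≈ 32.254 + 0.5653*I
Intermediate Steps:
Z = I*sqrt(1330) (Z = sqrt(-1322 - 8) = sqrt(-1330) = I*sqrt(1330) ≈ 36.469*I)
sqrt(Z + 1040) = sqrt(I*sqrt(1330) + 1040) = sqrt(1040 + I*sqrt(1330))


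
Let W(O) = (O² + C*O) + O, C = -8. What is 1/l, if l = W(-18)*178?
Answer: 1/80100 ≈ 1.2484e-5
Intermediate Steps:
W(O) = O² - 7*O (W(O) = (O² - 8*O) + O = O² - 7*O)
l = 80100 (l = -18*(-7 - 18)*178 = -18*(-25)*178 = 450*178 = 80100)
1/l = 1/80100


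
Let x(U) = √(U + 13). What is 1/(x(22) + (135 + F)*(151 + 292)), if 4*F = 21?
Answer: 994092/61763680969 - 16*√35/61763680969 ≈ 1.6094e-5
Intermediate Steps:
F = 21/4 (F = (¼)*21 = 21/4 ≈ 5.2500)
x(U) = √(13 + U)
1/(x(22) + (135 + F)*(151 + 292)) = 1/(√(13 + 22) + (135 + 21/4)*(151 + 292)) = 1/(√35 + (561/4)*443) = 1/(√35 + 248523/4) = 1/(248523/4 + √35)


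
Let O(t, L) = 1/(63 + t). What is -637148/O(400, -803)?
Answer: -294999524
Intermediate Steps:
-637148/O(400, -803) = -637148/(1/(63 + 400)) = -637148/(1/463) = -637148/1/463 = -637148*463 = -294999524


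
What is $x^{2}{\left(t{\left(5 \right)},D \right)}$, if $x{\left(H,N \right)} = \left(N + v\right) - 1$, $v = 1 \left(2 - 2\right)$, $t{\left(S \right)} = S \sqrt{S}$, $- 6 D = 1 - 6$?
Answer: $\frac{1}{36} \approx 0.027778$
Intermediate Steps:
$D = \frac{5}{6}$ ($D = - \frac{1 - 6}{6} = \left(- \frac{1}{6}\right) \left(-5\right) = \frac{5}{6} \approx 0.83333$)
$t{\left(S \right)} = S^{\frac{3}{2}}$
$v = 0$ ($v = 1 \cdot 0 = 0$)
$x{\left(H,N \right)} = -1 + N$ ($x{\left(H,N \right)} = \left(N + 0\right) - 1 = N - 1 = -1 + N$)
$x^{2}{\left(t{\left(5 \right)},D \right)} = \left(-1 + \frac{5}{6}\right)^{2} = \left(- \frac{1}{6}\right)^{2} = \frac{1}{36}$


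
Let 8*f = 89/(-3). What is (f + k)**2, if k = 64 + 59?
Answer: 8196769/576 ≈ 14231.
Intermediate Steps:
f = -89/24 (f = (89/(-3))/8 = (89*(-1/3))/8 = (1/8)*(-89/3) = -89/24 ≈ -3.7083)
k = 123
(f + k)**2 = (-89/24 + 123)**2 = (2863/24)**2 = 8196769/576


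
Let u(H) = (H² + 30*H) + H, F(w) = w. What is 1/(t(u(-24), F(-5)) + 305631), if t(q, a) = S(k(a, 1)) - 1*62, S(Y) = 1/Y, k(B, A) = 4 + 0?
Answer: 4/1222277 ≈ 3.2726e-6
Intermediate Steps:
k(B, A) = 4
u(H) = H² + 31*H
t(q, a) = -247/4 (t(q, a) = 1/4 - 1*62 = ¼ - 62 = -247/4)
1/(t(u(-24), F(-5)) + 305631) = 1/(-247/4 + 305631) = 1/(1222277/4) = 4/1222277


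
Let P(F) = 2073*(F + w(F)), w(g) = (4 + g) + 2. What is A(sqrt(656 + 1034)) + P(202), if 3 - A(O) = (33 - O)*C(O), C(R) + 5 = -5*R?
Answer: 841648 + 2080*sqrt(10) ≈ 8.4823e+5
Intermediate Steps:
w(g) = 6 + g
C(R) = -5 - 5*R
A(O) = 3 - (-5 - 5*O)*(33 - O) (A(O) = 3 - (33 - O)*(-5 - 5*O) = 3 - (-5 - 5*O)*(33 - O))
P(F) = 12438 + 4146*F (P(F) = 2073*(F + (6 + F)) = 2073*(6 + 2*F) = 12438 + 4146*F)
A(sqrt(656 + 1034)) + P(202) = (168 - 5*(sqrt(656 + 1034))**2 + 160*sqrt(656 + 1034)) + (12438 + 4146*202) = (168 - 5*(sqrt(1690))**2 + 160*sqrt(1690)) + (12438 + 837492) = (168 - 5*(13*sqrt(10))**2 + 160*(13*sqrt(10))) + 849930 = (168 - 5*1690 + 2080*sqrt(10)) + 849930 = (168 - 8450 + 2080*sqrt(10)) + 849930 = (-8282 + 2080*sqrt(10)) + 849930 = 841648 + 2080*sqrt(10)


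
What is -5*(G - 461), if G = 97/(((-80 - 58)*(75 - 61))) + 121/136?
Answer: 151135115/65688 ≈ 2300.8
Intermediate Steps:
G = 55145/65688 (G = 97/((-138*14)) + 121*(1/136) = 97/(-1932) + 121/136 = 97*(-1/1932) + 121/136 = -97/1932 + 121/136 = 55145/65688 ≈ 0.83950)
-5*(G - 461) = -5*(55145/65688 - 461) = -5*(-30227023/65688) = 151135115/65688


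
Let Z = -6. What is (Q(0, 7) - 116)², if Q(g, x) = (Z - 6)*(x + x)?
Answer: 80656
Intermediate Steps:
Q(g, x) = -24*x (Q(g, x) = (-6 - 6)*(x + x) = -24*x)
(Q(0, 7) - 116)² = (-24*7 - 116)² = (-168 - 116)² = (-284)² = 80656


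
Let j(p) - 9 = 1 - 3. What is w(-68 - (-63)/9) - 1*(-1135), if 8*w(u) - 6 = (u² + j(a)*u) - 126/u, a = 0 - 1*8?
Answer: 377653/244 ≈ 1547.8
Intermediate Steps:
a = -8 (a = 0 - 8 = -8)
j(p) = 7 (j(p) = 9 + (1 - 3) = 9 - 2 = 7)
w(u) = ¾ - 63/(4*u) + u²/8 + 7*u/8 (w(u) = ¾ + ((u² + 7*u) - 126/u)/8 = ¾ + (u² - 126/u + 7*u)/8 = ¾ + (-63/(4*u) + u²/8 + 7*u/8) = ¾ - 63/(4*u) + u²/8 + 7*u/8)
w(-68 - (-63)/9) - 1*(-1135) = (-126 + (-68 - (-63)/9)*(6 + (-68 - (-63)/9)² + 7*(-68 - (-63)/9)))/(8*(-68 - (-63)/9)) - 1*(-1135) = (-126 + (-68 - (-63)/9)*(6 + (-68 - (-63)/9)² + 7*(-68 - (-63)/9)))/(8*(-68 - (-63)/9)) + 1135 = (-126 + (-68 - 1*(-7))*(6 + (-68 - 1*(-7))² + 7*(-68 - 1*(-7))))/(8*(-68 - 1*(-7))) + 1135 = (-126 + (-68 + 7)*(6 + (-68 + 7)² + 7*(-68 + 7)))/(8*(-68 + 7)) + 1135 = (⅛)*(-126 - 61*(6 + (-61)² + 7*(-61)))/(-61) + 1135 = (⅛)*(-1/61)*(-126 - 61*(6 + 3721 - 427)) + 1135 = (⅛)*(-1/61)*(-126 - 61*3300) + 1135 = (⅛)*(-1/61)*(-126 - 201300) + 1135 = (⅛)*(-1/61)*(-201426) + 1135 = 100713/244 + 1135 = 377653/244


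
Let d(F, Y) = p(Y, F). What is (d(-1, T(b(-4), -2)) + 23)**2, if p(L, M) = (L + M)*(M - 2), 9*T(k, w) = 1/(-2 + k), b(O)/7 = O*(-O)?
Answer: 79085449/116964 ≈ 676.15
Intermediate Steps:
b(O) = -7*O**2 (b(O) = 7*(O*(-O)) = 7*(-O**2) = -7*O**2)
T(k, w) = 1/(9*(-2 + k))
p(L, M) = (-2 + M)*(L + M) (p(L, M) = (L + M)*(-2 + M) = (-2 + M)*(L + M))
d(F, Y) = F**2 - 2*F - 2*Y + F*Y (d(F, Y) = F**2 - 2*Y - 2*F + Y*F = F**2 - 2*Y - 2*F + F*Y = F**2 - 2*F - 2*Y + F*Y)
(d(-1, T(b(-4), -2)) + 23)**2 = (((-1)**2 - 2*(-1) - 2/(9*(-2 - 7*(-4)**2)) - 1/(9*(-2 - 7*(-4)**2))) + 23)**2 = ((1 + 2 - 2/(9*(-2 - 7*16)) - 1/(9*(-2 - 7*16))) + 23)**2 = ((1 + 2 - 2/(9*(-2 - 112)) - 1/(9*(-2 - 112))) + 23)**2 = ((1 + 2 - 2/(9*(-114)) - 1/(9*(-114))) + 23)**2 = ((1 + 2 - 2*(-1)/(9*114) - (-1)/(9*114)) + 23)**2 = ((1 + 2 - 2*(-1/1026) - 1*(-1/1026)) + 23)**2 = ((1 + 2 + 1/513 + 1/1026) + 23)**2 = (1027/342 + 23)**2 = (8893/342)**2 = 79085449/116964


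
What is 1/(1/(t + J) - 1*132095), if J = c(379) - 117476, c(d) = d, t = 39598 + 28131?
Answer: -49368/6521265961 ≈ -7.5703e-6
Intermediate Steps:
t = 67729
J = -117097 (J = 379 - 117476 = -117097)
1/(1/(t + J) - 1*132095) = 1/(1/(67729 - 117097) - 1*132095) = 1/(1/(-49368) - 132095) = 1/(-1/49368 - 132095) = 1/(-6521265961/49368) = -49368/6521265961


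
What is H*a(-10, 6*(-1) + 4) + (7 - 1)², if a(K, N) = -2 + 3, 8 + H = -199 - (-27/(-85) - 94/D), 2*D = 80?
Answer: -57449/340 ≈ -168.97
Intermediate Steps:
D = 40 (D = (½)*80 = 40)
H = -69689/340 (H = -8 + (-199 - (-27/(-85) - 94/40)) = -8 + (-199 - (-27*(-1/85) - 94*1/40)) = -8 + (-199 - (27/85 - 47/20)) = -8 + (-199 - 1*(-691/340)) = -8 + (-199 + 691/340) = -8 - 66969/340 = -69689/340 ≈ -204.97)
a(K, N) = 1
H*a(-10, 6*(-1) + 4) + (7 - 1)² = -69689/340*1 + (7 - 1)² = -69689/340 + 6² = -69689/340 + 36 = -57449/340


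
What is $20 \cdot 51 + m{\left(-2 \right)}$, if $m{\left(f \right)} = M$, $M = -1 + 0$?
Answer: $1019$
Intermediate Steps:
$M = -1$
$m{\left(f \right)} = -1$
$20 \cdot 51 + m{\left(-2 \right)} = 20 \cdot 51 - 1 = 1020 - 1 = 1019$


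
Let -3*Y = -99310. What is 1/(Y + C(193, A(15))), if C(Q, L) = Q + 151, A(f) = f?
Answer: 3/100342 ≈ 2.9898e-5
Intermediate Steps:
Y = 99310/3 (Y = -1/3*(-99310) = 99310/3 ≈ 33103.)
C(Q, L) = 151 + Q
1/(Y + C(193, A(15))) = 1/(99310/3 + (151 + 193)) = 1/(99310/3 + 344) = 1/(100342/3) = 3/100342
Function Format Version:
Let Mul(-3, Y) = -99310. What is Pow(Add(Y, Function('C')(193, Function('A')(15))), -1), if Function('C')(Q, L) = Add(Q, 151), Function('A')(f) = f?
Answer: Rational(3, 100342) ≈ 2.9898e-5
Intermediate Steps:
Y = Rational(99310, 3) (Y = Mul(Rational(-1, 3), -99310) = Rational(99310, 3) ≈ 33103.)
Function('C')(Q, L) = Add(151, Q)
Pow(Add(Y, Function('C')(193, Function('A')(15))), -1) = Pow(Add(Rational(99310, 3), Add(151, 193)), -1) = Pow(Add(Rational(99310, 3), 344), -1) = Pow(Rational(100342, 3), -1) = Rational(3, 100342)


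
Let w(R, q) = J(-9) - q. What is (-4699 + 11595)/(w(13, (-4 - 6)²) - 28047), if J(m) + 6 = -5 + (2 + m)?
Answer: -6896/28165 ≈ -0.24484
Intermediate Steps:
J(m) = -9 + m (J(m) = -6 + (-5 + (2 + m)) = -6 + (-3 + m) = -9 + m)
w(R, q) = -18 - q (w(R, q) = (-9 - 9) - q = -18 - q)
(-4699 + 11595)/(w(13, (-4 - 6)²) - 28047) = (-4699 + 11595)/((-18 - (-4 - 6)²) - 28047) = 6896/((-18 - 1*(-10)²) - 28047) = 6896/((-18 - 1*100) - 28047) = 6896/((-18 - 100) - 28047) = 6896/(-118 - 28047) = 6896/(-28165) = 6896*(-1/28165) = -6896/28165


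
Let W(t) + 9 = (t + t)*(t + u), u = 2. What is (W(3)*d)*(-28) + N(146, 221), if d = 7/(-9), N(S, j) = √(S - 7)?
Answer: 1372/3 + √139 ≈ 469.12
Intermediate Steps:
N(S, j) = √(-7 + S)
W(t) = -9 + 2*t*(2 + t) (W(t) = -9 + (t + t)*(t + 2) = -9 + (2*t)*(2 + t) = -9 + 2*t*(2 + t))
d = -7/9 (d = 7*(-⅑) = -7/9 ≈ -0.77778)
(W(3)*d)*(-28) + N(146, 221) = ((-9 + 2*3² + 4*3)*(-7/9))*(-28) + √(-7 + 146) = ((-9 + 2*9 + 12)*(-7/9))*(-28) + √139 = ((-9 + 18 + 12)*(-7/9))*(-28) + √139 = (21*(-7/9))*(-28) + √139 = -49/3*(-28) + √139 = 1372/3 + √139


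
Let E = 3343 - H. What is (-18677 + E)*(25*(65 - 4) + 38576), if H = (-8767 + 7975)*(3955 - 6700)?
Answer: -87796086774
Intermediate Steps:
H = 2174040 (H = -792*(-2745) = 2174040)
E = -2170697 (E = 3343 - 1*2174040 = 3343 - 2174040 = -2170697)
(-18677 + E)*(25*(65 - 4) + 38576) = (-18677 - 2170697)*(25*(65 - 4) + 38576) = -2189374*(25*61 + 38576) = -2189374*(1525 + 38576) = -2189374*40101 = -87796086774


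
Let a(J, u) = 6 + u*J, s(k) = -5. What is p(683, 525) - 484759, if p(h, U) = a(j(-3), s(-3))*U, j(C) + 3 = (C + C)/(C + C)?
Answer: -476359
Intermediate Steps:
j(C) = -2 (j(C) = -3 + (C + C)/(C + C) = -3 + (2*C)/((2*C)) = -3 + (2*C)*(1/(2*C)) = -3 + 1 = -2)
a(J, u) = 6 + J*u
p(h, U) = 16*U (p(h, U) = (6 - 2*(-5))*U = (6 + 10)*U = 16*U)
p(683, 525) - 484759 = 16*525 - 484759 = 8400 - 484759 = -476359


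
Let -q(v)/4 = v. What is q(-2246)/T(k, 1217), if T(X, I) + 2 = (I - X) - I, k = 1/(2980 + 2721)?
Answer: -51217784/11403 ≈ -4491.6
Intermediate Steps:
q(v) = -4*v
k = 1/5701 ≈ 0.00017541
T(X, I) = -2 - X (T(X, I) = -2 + ((I - X) - I) = -2 - X)
q(-2246)/T(k, 1217) = (-4*(-2246))/(-2 - 1*1/5701) = 8984/(-2 - 1/5701) = 8984/(-11403/5701) = 8984*(-5701/11403) = -51217784/11403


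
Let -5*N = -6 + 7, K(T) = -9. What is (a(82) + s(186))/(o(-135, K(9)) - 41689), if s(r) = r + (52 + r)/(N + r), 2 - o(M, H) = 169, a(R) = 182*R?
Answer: -1169865/3240352 ≈ -0.36103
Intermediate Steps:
N = -1/5 (N = -(-6 + 7)/5 = -1/5*1 = -1/5 ≈ -0.20000)
o(M, H) = -167 (o(M, H) = 2 - 1*169 = 2 - 169 = -167)
s(r) = r + (52 + r)/(-1/5 + r)
(a(82) + s(186))/(o(-135, K(9)) - 41689) = (182*82 + (260 + 4*186 + 5*186**2)/(-1 + 5*186))/(-167 - 41689) = (14924 + (260 + 744 + 5*34596)/(-1 + 930))/(-41856) = (14924 + (260 + 744 + 172980)/929)*(-1/41856) = (14924 + (1/929)*173984)*(-1/41856) = (14924 + 173984/929)*(-1/41856) = (14038380/929)*(-1/41856) = -1169865/3240352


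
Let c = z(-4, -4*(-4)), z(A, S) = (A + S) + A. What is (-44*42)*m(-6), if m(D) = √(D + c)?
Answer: -1848*√2 ≈ -2613.5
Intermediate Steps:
z(A, S) = S + 2*A
c = 8 (c = -4*(-4) + 2*(-4) = 16 - 8 = 8)
m(D) = √(8 + D) (m(D) = √(D + 8) = √(8 + D))
(-44*42)*m(-6) = (-44*42)*√(8 - 6) = -1848*√2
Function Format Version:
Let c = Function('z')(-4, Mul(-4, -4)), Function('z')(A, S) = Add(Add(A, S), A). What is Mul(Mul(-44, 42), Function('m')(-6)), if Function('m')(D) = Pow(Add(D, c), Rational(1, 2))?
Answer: Mul(-1848, Pow(2, Rational(1, 2))) ≈ -2613.5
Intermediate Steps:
Function('z')(A, S) = Add(S, Mul(2, A))
c = 8 (c = Add(Mul(-4, -4), Mul(2, -4)) = Add(16, -8) = 8)
Function('m')(D) = Pow(Add(8, D), Rational(1, 2)) (Function('m')(D) = Pow(Add(D, 8), Rational(1, 2)) = Pow(Add(8, D), Rational(1, 2)))
Mul(Mul(-44, 42), Function('m')(-6)) = Mul(Mul(-44, 42), Pow(Add(8, -6), Rational(1, 2))) = Mul(-1848, Pow(2, Rational(1, 2)))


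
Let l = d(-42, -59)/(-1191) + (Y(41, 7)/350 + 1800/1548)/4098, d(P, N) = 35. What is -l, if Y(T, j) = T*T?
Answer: 683896649/24484935300 ≈ 0.027931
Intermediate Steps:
Y(T, j) = T**2
l = -683896649/24484935300 (l = 35/(-1191) + (41**2/350 + 1800/1548)/4098 = 35*(-1/1191) + (1681*(1/350) + 1800*(1/1548))*(1/4098) = -35/1191 + (1681/350 + 50/43)*(1/4098) = -35/1191 + (89783/15050)*(1/4098) = -35/1191 + 89783/61674900 = -683896649/24484935300 ≈ -0.027931)
-l = -1*(-683896649/24484935300) = 683896649/24484935300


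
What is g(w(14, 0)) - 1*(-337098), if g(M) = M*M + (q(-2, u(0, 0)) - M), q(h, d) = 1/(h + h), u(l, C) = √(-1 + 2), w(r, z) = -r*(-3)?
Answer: 1355279/4 ≈ 3.3882e+5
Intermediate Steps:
w(r, z) = 3*r
u(l, C) = 1 (u(l, C) = √1 = 1)
q(h, d) = 1/(2*h)
g(M) = -¼ + M² - M (g(M) = M*M + ((½)/(-2) - M) = M² + ((½)*(-½) - M) = M² + (-¼ - M) = -¼ + M² - M)
g(w(14, 0)) - 1*(-337098) = (-¼ + (3*14)² - 3*14) - 1*(-337098) = (-¼ + 42² - 1*42) + 337098 = (-¼ + 1764 - 42) + 337098 = 6887/4 + 337098 = 1355279/4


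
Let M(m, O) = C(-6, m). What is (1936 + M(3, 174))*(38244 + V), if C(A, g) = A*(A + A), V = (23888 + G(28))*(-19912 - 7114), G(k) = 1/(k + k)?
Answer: -9073981894790/7 ≈ -1.2963e+12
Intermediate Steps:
G(k) = 1/(2*k)
V = -18076731977/28 (V = (23888 + (½)/28)*(-19912 - 7114) = (23888 + (½)*(1/28))*(-27026) = (23888 + 1/56)*(-27026) = (1337729/56)*(-27026) = -18076731977/28 ≈ -6.4560e+8)
C(A, g) = 2*A² (C(A, g) = A*(2*A) = 2*A²)
M(m, O) = 72 (M(m, O) = 2*(-6)² = 2*36 = 72)
(1936 + M(3, 174))*(38244 + V) = (1936 + 72)*(38244 - 18076731977/28) = 2008*(-18075661145/28) = -9073981894790/7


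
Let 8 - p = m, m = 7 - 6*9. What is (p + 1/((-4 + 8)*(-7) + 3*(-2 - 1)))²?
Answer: 4137156/1369 ≈ 3022.0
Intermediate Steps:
m = -47 (m = 7 - 54 = -47)
p = 55 (p = 8 - 1*(-47) = 8 + 47 = 55)
(p + 1/((-4 + 8)*(-7) + 3*(-2 - 1)))² = (55 + 1/((-4 + 8)*(-7) + 3*(-2 - 1)))² = (55 + 1/(4*(-7) + 3*(-3)))² = (55 + 1/(-28 - 9))² = (55 + 1/(-37))² = (55 - 1/37)² = (2034/37)² = 4137156/1369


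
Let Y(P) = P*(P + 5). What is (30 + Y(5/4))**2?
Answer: 366025/256 ≈ 1429.8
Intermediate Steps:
Y(P) = P*(5 + P)
(30 + Y(5/4))**2 = (30 + (5/4)*(5 + 5/4))**2 = (30 + (5*(1/4))*(5 + 5*(1/4)))**2 = (30 + 5*(5 + 5/4)/4)**2 = (30 + (5/4)*(25/4))**2 = (30 + 125/16)**2 = (605/16)**2 = 366025/256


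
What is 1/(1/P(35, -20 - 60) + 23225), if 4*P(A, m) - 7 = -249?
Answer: 121/2810223 ≈ 4.3057e-5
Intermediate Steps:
P(A, m) = -121/2 (P(A, m) = 7/4 + (¼)*(-249) = 7/4 - 249/4 = -121/2)
1/(1/P(35, -20 - 60) + 23225) = 1/(1/(-121/2) + 23225) = 1/(-2/121 + 23225) = 1/(2810223/121) = 121/2810223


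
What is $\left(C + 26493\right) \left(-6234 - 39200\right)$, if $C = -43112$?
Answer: $755067646$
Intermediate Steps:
$\left(C + 26493\right) \left(-6234 - 39200\right) = \left(-43112 + 26493\right) \left(-6234 - 39200\right) = \left(-16619\right) \left(-45434\right) = 755067646$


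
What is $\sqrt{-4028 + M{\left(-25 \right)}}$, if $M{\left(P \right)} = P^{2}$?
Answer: $i \sqrt{3403} \approx 58.335 i$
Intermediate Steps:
$\sqrt{-4028 + M{\left(-25 \right)}} = \sqrt{-4028 + \left(-25\right)^{2}} = \sqrt{-4028 + 625} = \sqrt{-3403} = i \sqrt{3403}$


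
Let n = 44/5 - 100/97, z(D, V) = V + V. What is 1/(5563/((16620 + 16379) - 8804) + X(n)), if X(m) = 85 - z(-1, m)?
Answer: 2346915/163560682 ≈ 0.014349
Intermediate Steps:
z(D, V) = 2*V
n = 3768/485 (n = 44*(⅕) - 100*1/97 = 44/5 - 100/97 = 3768/485 ≈ 7.7691)
X(m) = 85 - 2*m
1/(5563/((16620 + 16379) - 8804) + X(n)) = 1/(5563/((16620 + 16379) - 8804) + (85 - 2*3768/485)) = 1/(5563/(32999 - 8804) + (85 - 7536/485)) = 1/(5563/24195 + 33689/485) = 1/(163560682/2346915) = 2346915/163560682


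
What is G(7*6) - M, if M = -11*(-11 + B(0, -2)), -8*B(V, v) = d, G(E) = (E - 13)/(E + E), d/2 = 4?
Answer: -11059/84 ≈ -131.65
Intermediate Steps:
d = 8 (d = 2*4 = 8)
G(E) = (-13 + E)/(2*E) (G(E) = (-13 + E)/((2*E)) = (-13 + E)*(1/(2*E)) = (-13 + E)/(2*E))
B(V, v) = -1 (B(V, v) = -1/8*8 = -1)
M = 132 (M = -11*(-11 - 1) = -11*(-12) = 132)
G(7*6) - M = (-13 + 7*6)/(2*((7*6))) - 1*132 = (1/2)*(-13 + 42)/42 - 132 = (1/2)*(1/42)*29 - 132 = 29/84 - 132 = -11059/84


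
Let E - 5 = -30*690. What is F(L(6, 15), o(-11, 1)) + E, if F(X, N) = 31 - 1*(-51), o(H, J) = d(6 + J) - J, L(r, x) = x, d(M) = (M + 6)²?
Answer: -20613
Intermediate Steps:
d(M) = (6 + M)²
o(H, J) = (12 + J)² - J (o(H, J) = (6 + (6 + J))² - J = (12 + J)² - J)
F(X, N) = 82 (F(X, N) = 31 + 51 = 82)
E = -20695 (E = 5 - 30*690 = 5 - 20700 = -20695)
F(L(6, 15), o(-11, 1)) + E = 82 - 20695 = -20613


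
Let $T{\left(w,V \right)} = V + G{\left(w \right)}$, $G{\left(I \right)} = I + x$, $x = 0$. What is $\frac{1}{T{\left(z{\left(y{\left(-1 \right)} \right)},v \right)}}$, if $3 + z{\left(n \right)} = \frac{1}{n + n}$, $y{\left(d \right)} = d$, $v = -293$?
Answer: $- \frac{2}{593} \approx -0.0033727$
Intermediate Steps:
$G{\left(I \right)} = I$ ($G{\left(I \right)} = I + 0 = I$)
$z{\left(n \right)} = -3 + \frac{1}{2 n}$ ($z{\left(n \right)} = -3 + \frac{1}{n + n} = -3 + \frac{1}{2 n}$)
$T{\left(w,V \right)} = V + w$
$\frac{1}{T{\left(z{\left(y{\left(-1 \right)} \right)},v \right)}} = \frac{1}{-293 - \left(3 - \frac{1}{2 \left(-1\right)}\right)} = \frac{1}{-293 + \left(-3 + \frac{1}{2} \left(-1\right)\right)} = \frac{1}{-293 - \frac{7}{2}} = \frac{1}{- \frac{593}{2}} = - \frac{2}{593}$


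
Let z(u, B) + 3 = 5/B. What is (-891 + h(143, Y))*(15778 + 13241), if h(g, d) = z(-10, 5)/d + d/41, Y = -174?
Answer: -30888732862/1189 ≈ -2.5979e+7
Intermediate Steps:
z(u, B) = -3 + 5/B
h(g, d) = -2/d + d/41 (h(g, d) = (-3 + 5/5)/d + d/41 = (-3 + 5*(⅕))/d + d*(1/41) = (-3 + 1)/d + d/41 = -2/d + d/41)
(-891 + h(143, Y))*(15778 + 13241) = (-891 + (-2/(-174) + (1/41)*(-174)))*(15778 + 13241) = (-891 + (-2*(-1/174) - 174/41))*29019 = (-891 + (1/87 - 174/41))*29019 = (-891 - 15097/3567)*29019 = -3193294/3567*29019 = -30888732862/1189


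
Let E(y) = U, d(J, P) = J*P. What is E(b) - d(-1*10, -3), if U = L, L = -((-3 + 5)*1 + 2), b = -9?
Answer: -34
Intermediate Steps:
L = -4 (L = -(2*1 + 2) = -(2 + 2) = -1*4 = -4)
U = -4
E(y) = -4
E(b) - d(-1*10, -3) = -4 - (-1*10)*(-3) = -4 - (-10)*(-3) = -4 - 1*30 = -4 - 30 = -34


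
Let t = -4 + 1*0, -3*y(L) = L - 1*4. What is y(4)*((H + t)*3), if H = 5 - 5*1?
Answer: 0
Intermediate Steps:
y(L) = 4/3 - L/3 (y(L) = -(L - 1*4)/3 = -(L - 4)/3 = -(-4 + L)/3 = 4/3 - L/3)
t = -4 (t = -4 + 0 = -4)
H = 0 (H = 5 - 5 = 0)
y(4)*((H + t)*3) = (4/3 - 1/3*4)*((0 - 4)*3) = (4/3 - 4/3)*(-4*3) = 0*(-12) = 0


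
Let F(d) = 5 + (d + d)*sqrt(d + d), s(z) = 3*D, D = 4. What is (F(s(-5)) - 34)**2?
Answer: 14665 - 2784*sqrt(6) ≈ 7845.6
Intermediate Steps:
s(z) = 12 (s(z) = 3*4 = 12)
F(d) = 5 + 2*sqrt(2)*d**(3/2) (F(d) = 5 + (2*d)*sqrt(2*d) = 5 + (2*d)*(sqrt(2)*sqrt(d)) = 5 + 2*sqrt(2)*d**(3/2))
(F(s(-5)) - 34)**2 = ((5 + 2*sqrt(2)*12**(3/2)) - 34)**2 = ((5 + 2*sqrt(2)*(24*sqrt(3))) - 34)**2 = ((5 + 48*sqrt(6)) - 34)**2 = (-29 + 48*sqrt(6))**2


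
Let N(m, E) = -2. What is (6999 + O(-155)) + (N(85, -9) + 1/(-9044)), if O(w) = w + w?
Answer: 60477227/9044 ≈ 6687.0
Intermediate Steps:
O(w) = 2*w
(6999 + O(-155)) + (N(85, -9) + 1/(-9044)) = (6999 + 2*(-155)) + (-2 + 1/(-9044)) = (6999 - 310) + (-2 - 1/9044) = 6689 - 18089/9044 = 60477227/9044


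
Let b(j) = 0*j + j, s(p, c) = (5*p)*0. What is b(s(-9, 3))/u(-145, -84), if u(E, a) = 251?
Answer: 0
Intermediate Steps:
s(p, c) = 0
b(j) = j (b(j) = 0 + j = j)
b(s(-9, 3))/u(-145, -84) = 0/251 = 0*(1/251) = 0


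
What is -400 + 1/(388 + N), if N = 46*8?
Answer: -302399/756 ≈ -400.00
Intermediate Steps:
N = 368
-400 + 1/(388 + N) = -400 + 1/(388 + 368) = -400 + 1/756 = -302399/756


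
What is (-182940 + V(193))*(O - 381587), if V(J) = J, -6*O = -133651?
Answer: 393978957637/6 ≈ 6.5663e+10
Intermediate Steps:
O = 133651/6 (O = -⅙*(-133651) = 133651/6 ≈ 22275.)
(-182940 + V(193))*(O - 381587) = (-182940 + 193)*(133651/6 - 381587) = -182747*(-2155871/6) = 393978957637/6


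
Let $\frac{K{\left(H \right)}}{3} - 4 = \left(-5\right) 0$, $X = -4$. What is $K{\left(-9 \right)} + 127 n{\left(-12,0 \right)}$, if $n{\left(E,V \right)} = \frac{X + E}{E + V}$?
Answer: $\frac{544}{3} \approx 181.33$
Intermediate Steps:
$n{\left(E,V \right)} = \frac{-4 + E}{E + V}$
$K{\left(H \right)} = 12$ ($K{\left(H \right)} = 12 + 3 \left(\left(-5\right) 0\right) = 12 + 3 \cdot 0 = 12 + 0 = 12$)
$K{\left(-9 \right)} + 127 n{\left(-12,0 \right)} = 12 + 127 \frac{-4 - 12}{-12 + 0} = 12 + 127 \frac{1}{-12} \left(-16\right) = 12 + 127 \left(\left(- \frac{1}{12}\right) \left(-16\right)\right) = 12 + 127 \cdot \frac{4}{3} = 12 + \frac{508}{3} = \frac{544}{3}$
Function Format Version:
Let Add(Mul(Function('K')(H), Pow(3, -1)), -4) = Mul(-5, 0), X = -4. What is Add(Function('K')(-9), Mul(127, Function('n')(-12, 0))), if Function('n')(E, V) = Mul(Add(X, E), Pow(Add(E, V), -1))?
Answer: Rational(544, 3) ≈ 181.33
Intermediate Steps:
Function('n')(E, V) = Mul(Pow(Add(E, V), -1), Add(-4, E)) (Function('n')(E, V) = Mul(Add(-4, E), Pow(Add(E, V), -1)) = Mul(Pow(Add(E, V), -1), Add(-4, E)))
Function('K')(H) = 12 (Function('K')(H) = Add(12, Mul(3, Mul(-5, 0))) = Add(12, Mul(3, 0)) = Add(12, 0) = 12)
Add(Function('K')(-9), Mul(127, Function('n')(-12, 0))) = Add(12, Mul(127, Mul(Pow(Add(-12, 0), -1), Add(-4, -12)))) = Add(12, Mul(127, Mul(Pow(-12, -1), -16))) = Add(12, Mul(127, Mul(Rational(-1, 12), -16))) = Add(12, Mul(127, Rational(4, 3))) = Add(12, Rational(508, 3)) = Rational(544, 3)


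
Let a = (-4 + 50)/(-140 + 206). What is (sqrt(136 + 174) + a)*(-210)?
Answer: -1610/11 - 210*sqrt(310) ≈ -3843.8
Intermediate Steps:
a = 23/33 (a = 46/66 = 46*(1/66) = 23/33 ≈ 0.69697)
(sqrt(136 + 174) + a)*(-210) = (sqrt(136 + 174) + 23/33)*(-210) = (sqrt(310) + 23/33)*(-210) = (23/33 + sqrt(310))*(-210) = -1610/11 - 210*sqrt(310)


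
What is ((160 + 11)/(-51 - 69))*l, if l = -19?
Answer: 1083/40 ≈ 27.075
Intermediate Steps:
((160 + 11)/(-51 - 69))*l = ((160 + 11)/(-51 - 69))*(-19) = (171/(-120))*(-19) = (171*(-1/120))*(-19) = -57/40*(-19) = 1083/40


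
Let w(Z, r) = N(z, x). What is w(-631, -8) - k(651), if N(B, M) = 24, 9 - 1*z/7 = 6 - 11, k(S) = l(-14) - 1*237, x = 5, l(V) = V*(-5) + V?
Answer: 205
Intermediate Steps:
l(V) = -4*V (l(V) = -5*V + V = -4*V)
k(S) = -181 (k(S) = -4*(-14) - 1*237 = 56 - 237 = -181)
z = 98 (z = 63 - 7*(6 - 11) = 63 - 7*(-5) = 63 + 35 = 98)
w(Z, r) = 24
w(-631, -8) - k(651) = 24 - 1*(-181) = 24 + 181 = 205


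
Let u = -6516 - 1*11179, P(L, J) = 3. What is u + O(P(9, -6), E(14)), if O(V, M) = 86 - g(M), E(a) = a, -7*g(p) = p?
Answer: -17607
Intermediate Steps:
g(p) = -p/7
O(V, M) = 86 + M/7 (O(V, M) = 86 - (-1)*M/7 = 86 + M/7)
u = -17695 (u = -6516 - 11179 = -17695)
u + O(P(9, -6), E(14)) = -17695 + (86 + (⅐)*14) = -17695 + (86 + 2) = -17695 + 88 = -17607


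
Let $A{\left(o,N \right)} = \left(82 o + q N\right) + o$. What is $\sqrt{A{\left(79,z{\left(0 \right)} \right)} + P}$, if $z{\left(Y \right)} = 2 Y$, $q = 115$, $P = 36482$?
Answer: $\sqrt{43039} \approx 207.46$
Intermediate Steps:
$A{\left(o,N \right)} = 83 o + 115 N$ ($A{\left(o,N \right)} = \left(82 o + 115 N\right) + o = 83 o + 115 N$)
$\sqrt{A{\left(79,z{\left(0 \right)} \right)} + P} = \sqrt{\left(83 \cdot 79 + 115 \cdot 2 \cdot 0\right) + 36482} = \sqrt{\left(6557 + 115 \cdot 0\right) + 36482} = \sqrt{\left(6557 + 0\right) + 36482} = \sqrt{6557 + 36482} = \sqrt{43039}$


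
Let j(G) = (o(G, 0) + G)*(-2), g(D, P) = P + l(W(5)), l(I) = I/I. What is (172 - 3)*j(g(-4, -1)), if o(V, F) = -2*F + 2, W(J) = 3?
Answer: -676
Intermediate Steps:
l(I) = 1
g(D, P) = 1 + P (g(D, P) = P + 1 = 1 + P)
o(V, F) = 2 - 2*F
j(G) = -4 - 2*G (j(G) = ((2 - 2*0) + G)*(-2) = ((2 + 0) + G)*(-2) = (2 + G)*(-2) = -4 - 2*G)
(172 - 3)*j(g(-4, -1)) = (172 - 3)*(-4 - 2*(1 - 1)) = 169*(-4 - 2*0) = 169*(-4 + 0) = 169*(-4) = -676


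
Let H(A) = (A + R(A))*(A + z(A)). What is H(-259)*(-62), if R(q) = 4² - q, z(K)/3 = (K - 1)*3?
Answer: 2578208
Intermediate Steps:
z(K) = -9 + 9*K (z(K) = 3*((K - 1)*3) = 3*((-1 + K)*3) = 3*(-3 + 3*K) = -9 + 9*K)
R(q) = 16 - q
H(A) = -144 + 160*A (H(A) = (A + (16 - A))*(A + (-9 + 9*A)) = 16*(-9 + 10*A) = -144 + 160*A)
H(-259)*(-62) = (-144 + 160*(-259))*(-62) = (-144 - 41440)*(-62) = -41584*(-62) = 2578208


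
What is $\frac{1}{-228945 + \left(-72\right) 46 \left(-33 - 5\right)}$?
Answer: $- \frac{1}{103089} \approx -9.7004 \cdot 10^{-6}$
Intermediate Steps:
$\frac{1}{-228945 + \left(-72\right) 46 \left(-33 - 5\right)} = \frac{1}{-228945 - 3312 \left(-33 - 5\right)} = \frac{1}{-228945 - -125856} = \frac{1}{-228945 + 125856} = \frac{1}{-103089} = - \frac{1}{103089}$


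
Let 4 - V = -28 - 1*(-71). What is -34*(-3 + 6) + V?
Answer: -141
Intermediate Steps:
V = -39 (V = 4 - (-28 - 1*(-71)) = 4 - (-28 + 71) = 4 - 1*43 = 4 - 43 = -39)
-34*(-3 + 6) + V = -34*(-3 + 6) - 39 = -102 - 39 = -141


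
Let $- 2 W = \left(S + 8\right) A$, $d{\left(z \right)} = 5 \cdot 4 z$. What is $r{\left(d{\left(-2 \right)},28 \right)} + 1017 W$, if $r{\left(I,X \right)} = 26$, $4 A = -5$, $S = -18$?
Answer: $- \frac{25321}{4} \approx -6330.3$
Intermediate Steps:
$A = - \frac{5}{4}$ ($A = \frac{1}{4} \left(-5\right) = - \frac{5}{4} \approx -1.25$)
$d{\left(z \right)} = 20 z$
$W = - \frac{25}{4}$ ($W = - \frac{\left(-18 + 8\right) \left(- \frac{5}{4}\right)}{2} = - \frac{\left(-10\right) \left(- \frac{5}{4}\right)}{2} = \left(- \frac{1}{2}\right) \frac{25}{2} = - \frac{25}{4} \approx -6.25$)
$r{\left(d{\left(-2 \right)},28 \right)} + 1017 W = 26 + 1017 \left(- \frac{25}{4}\right) = 26 - \frac{25425}{4} = - \frac{25321}{4}$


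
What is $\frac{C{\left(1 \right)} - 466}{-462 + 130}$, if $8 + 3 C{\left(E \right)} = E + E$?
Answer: $\frac{117}{83} \approx 1.4096$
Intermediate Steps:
$C{\left(E \right)} = - \frac{8}{3} + \frac{2 E}{3}$ ($C{\left(E \right)} = - \frac{8}{3} + \frac{E + E}{3} = - \frac{8}{3} + \frac{2 E}{3}$)
$\frac{C{\left(1 \right)} - 466}{-462 + 130} = \frac{\left(- \frac{8}{3} + \frac{2}{3} \cdot 1\right) - 466}{-462 + 130} = \frac{\left(- \frac{8}{3} + \frac{2}{3}\right) - 466}{-332} = \left(-2 - 466\right) \left(- \frac{1}{332}\right) = \left(-468\right) \left(- \frac{1}{332}\right) = \frac{117}{83}$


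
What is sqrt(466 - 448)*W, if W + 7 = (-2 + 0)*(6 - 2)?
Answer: -45*sqrt(2) ≈ -63.640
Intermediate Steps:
W = -15 (W = -7 + (-2 + 0)*(6 - 2) = -7 - 2*4 = -7 - 8 = -15)
sqrt(466 - 448)*W = sqrt(466 - 448)*(-15) = sqrt(18)*(-15) = (3*sqrt(2))*(-15) = -45*sqrt(2)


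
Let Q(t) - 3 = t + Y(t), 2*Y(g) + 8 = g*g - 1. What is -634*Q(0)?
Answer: 951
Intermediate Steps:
Y(g) = -9/2 + g²/2 (Y(g) = -4 + (g*g - 1)/2 = -4 + (g² - 1)/2 = -4 + (-1 + g²)/2 = -4 + (-½ + g²/2) = -9/2 + g²/2)
Q(t) = -3/2 + t + t²/2 (Q(t) = 3 + (t + (-9/2 + t²/2)) = 3 + (-9/2 + t + t²/2) = -3/2 + t + t²/2)
-634*Q(0) = -634*(-3/2 + 0 + (½)*0²) = -634*(-3/2 + 0 + (½)*0) = -634*(-3/2 + 0 + 0) = -634*(-3/2) = 951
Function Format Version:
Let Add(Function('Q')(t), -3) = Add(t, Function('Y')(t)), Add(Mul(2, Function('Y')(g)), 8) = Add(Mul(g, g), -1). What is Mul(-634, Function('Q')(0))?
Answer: 951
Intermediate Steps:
Function('Y')(g) = Add(Rational(-9, 2), Mul(Rational(1, 2), Pow(g, 2))) (Function('Y')(g) = Add(-4, Mul(Rational(1, 2), Add(Mul(g, g), -1))) = Add(-4, Mul(Rational(1, 2), Add(Pow(g, 2), -1))) = Add(-4, Mul(Rational(1, 2), Add(-1, Pow(g, 2)))) = Add(-4, Add(Rational(-1, 2), Mul(Rational(1, 2), Pow(g, 2)))) = Add(Rational(-9, 2), Mul(Rational(1, 2), Pow(g, 2))))
Function('Q')(t) = Add(Rational(-3, 2), t, Mul(Rational(1, 2), Pow(t, 2))) (Function('Q')(t) = Add(3, Add(t, Add(Rational(-9, 2), Mul(Rational(1, 2), Pow(t, 2))))) = Add(3, Add(Rational(-9, 2), t, Mul(Rational(1, 2), Pow(t, 2)))) = Add(Rational(-3, 2), t, Mul(Rational(1, 2), Pow(t, 2))))
Mul(-634, Function('Q')(0)) = Mul(-634, Add(Rational(-3, 2), 0, Mul(Rational(1, 2), Pow(0, 2)))) = Mul(-634, Add(Rational(-3, 2), 0, Mul(Rational(1, 2), 0))) = Mul(-634, Add(Rational(-3, 2), 0, 0)) = Mul(-634, Rational(-3, 2)) = 951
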